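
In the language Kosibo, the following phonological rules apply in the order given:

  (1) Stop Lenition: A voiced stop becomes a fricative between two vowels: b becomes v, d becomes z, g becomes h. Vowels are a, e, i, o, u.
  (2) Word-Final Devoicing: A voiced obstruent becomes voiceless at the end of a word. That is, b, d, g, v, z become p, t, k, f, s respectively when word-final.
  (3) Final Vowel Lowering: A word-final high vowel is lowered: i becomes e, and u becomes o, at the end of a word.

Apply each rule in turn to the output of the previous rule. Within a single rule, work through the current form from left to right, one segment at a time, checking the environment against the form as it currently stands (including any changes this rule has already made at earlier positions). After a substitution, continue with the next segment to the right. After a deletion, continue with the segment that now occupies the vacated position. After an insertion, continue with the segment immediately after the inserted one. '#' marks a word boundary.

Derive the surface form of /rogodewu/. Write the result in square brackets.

(1) Stop Lenition: [rogodewu] → [rohozewu]
(2) Word-Final Devoicing: no change — [rohozewu]
(3) Final Vowel Lowering: [rohozewu] → [rohozewo]

[rohozewo]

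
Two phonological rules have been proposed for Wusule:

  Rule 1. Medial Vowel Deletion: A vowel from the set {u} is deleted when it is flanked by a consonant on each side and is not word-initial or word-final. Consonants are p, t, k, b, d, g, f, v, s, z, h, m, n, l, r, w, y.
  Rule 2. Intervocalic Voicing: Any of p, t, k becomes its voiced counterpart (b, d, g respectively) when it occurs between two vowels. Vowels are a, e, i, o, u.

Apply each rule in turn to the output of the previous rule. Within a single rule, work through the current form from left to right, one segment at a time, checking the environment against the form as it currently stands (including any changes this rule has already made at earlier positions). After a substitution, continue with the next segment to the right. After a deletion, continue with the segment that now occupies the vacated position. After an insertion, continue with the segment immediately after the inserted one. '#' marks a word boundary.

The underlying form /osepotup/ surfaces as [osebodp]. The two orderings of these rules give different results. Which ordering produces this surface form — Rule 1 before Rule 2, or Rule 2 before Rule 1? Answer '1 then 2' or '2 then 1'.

2 then 1

Order 1 then 2:
  1 Medial Vowel Deletion: [osepotup] → [osepotp]
  2 Intervocalic Voicing: [osepotp] → [osebotp]
  result: [osebotp]
Order 2 then 1:
  2 Intervocalic Voicing: [osepotup] → [osebodup]
  1 Medial Vowel Deletion: [osebodup] → [osebodp]
  result: [osebodp]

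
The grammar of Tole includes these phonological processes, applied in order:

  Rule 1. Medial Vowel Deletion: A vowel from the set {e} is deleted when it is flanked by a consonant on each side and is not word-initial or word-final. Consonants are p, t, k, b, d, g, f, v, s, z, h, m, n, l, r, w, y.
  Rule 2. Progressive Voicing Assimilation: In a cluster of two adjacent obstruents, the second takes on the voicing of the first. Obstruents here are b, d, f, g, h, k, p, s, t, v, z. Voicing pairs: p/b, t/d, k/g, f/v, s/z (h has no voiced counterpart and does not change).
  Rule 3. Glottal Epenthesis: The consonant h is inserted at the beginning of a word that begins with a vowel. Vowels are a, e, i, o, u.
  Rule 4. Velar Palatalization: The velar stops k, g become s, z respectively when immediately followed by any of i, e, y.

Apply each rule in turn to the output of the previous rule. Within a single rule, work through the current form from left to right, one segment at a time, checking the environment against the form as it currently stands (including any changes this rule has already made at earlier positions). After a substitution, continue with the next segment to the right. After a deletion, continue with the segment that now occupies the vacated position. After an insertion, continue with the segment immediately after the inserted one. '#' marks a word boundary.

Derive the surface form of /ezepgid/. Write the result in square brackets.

[hezbzid]

Rule 1 Medial Vowel Deletion: [ezepgid] → [ezpgid]
Rule 2 Progressive Voicing Assimilation: [ezpgid] → [ezbgid]
Rule 3 Glottal Epenthesis: [ezbgid] → [hezbgid]
Rule 4 Velar Palatalization: [hezbgid] → [hezbzid]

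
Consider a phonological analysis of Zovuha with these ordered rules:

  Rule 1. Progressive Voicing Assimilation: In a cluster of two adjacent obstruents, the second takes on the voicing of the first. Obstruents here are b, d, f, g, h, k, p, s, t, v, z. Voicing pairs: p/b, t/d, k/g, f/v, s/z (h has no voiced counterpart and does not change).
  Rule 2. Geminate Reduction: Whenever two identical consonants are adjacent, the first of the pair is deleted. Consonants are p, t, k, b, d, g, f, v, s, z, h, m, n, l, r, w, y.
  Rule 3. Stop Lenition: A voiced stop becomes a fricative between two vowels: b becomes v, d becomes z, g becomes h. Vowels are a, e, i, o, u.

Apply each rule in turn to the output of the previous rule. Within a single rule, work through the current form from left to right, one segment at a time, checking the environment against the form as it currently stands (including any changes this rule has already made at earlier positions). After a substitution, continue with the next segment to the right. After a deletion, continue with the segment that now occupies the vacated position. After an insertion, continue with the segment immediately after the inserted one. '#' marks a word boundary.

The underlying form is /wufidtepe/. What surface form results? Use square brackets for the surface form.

Rule 1 Progressive Voicing Assimilation: [wufidtepe] → [wufiddepe]
Rule 2 Geminate Reduction: [wufiddepe] → [wufidepe]
Rule 3 Stop Lenition: [wufidepe] → [wufizepe]

[wufizepe]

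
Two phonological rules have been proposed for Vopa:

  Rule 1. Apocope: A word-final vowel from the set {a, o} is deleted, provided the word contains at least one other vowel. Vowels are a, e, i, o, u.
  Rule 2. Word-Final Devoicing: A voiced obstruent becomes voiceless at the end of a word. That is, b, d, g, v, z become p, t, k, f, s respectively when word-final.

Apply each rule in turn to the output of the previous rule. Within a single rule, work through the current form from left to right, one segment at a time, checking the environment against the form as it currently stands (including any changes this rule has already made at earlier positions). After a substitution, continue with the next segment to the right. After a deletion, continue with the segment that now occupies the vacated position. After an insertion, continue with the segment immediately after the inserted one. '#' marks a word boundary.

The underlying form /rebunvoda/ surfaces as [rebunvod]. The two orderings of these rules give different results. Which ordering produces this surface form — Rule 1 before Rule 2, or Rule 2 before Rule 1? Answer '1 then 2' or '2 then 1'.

Order 1 then 2:
  1 Apocope: [rebunvoda] → [rebunvod]
  2 Word-Final Devoicing: [rebunvod] → [rebunvot]
  result: [rebunvot]
Order 2 then 1:
  2 Word-Final Devoicing: no change — [rebunvoda]
  1 Apocope: [rebunvoda] → [rebunvod]
  result: [rebunvod]

2 then 1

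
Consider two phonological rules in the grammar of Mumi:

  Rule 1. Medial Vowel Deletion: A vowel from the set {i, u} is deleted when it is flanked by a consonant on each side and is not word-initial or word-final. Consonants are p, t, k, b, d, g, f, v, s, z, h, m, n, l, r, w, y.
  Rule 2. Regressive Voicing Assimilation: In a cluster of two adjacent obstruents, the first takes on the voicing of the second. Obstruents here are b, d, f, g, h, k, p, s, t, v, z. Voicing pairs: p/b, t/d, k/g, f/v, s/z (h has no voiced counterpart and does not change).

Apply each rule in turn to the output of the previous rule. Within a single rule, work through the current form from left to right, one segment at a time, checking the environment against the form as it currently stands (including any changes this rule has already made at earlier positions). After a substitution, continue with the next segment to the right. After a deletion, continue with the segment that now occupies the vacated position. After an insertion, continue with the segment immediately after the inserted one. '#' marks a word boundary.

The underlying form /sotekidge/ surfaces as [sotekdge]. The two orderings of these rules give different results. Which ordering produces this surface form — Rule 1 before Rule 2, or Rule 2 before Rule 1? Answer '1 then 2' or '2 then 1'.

2 then 1

Order 1 then 2:
  1 Medial Vowel Deletion: [sotekidge] → [sotekdge]
  2 Regressive Voicing Assimilation: [sotekdge] → [sotegdge]
  result: [sotegdge]
Order 2 then 1:
  2 Regressive Voicing Assimilation: no change — [sotekidge]
  1 Medial Vowel Deletion: [sotekidge] → [sotekdge]
  result: [sotekdge]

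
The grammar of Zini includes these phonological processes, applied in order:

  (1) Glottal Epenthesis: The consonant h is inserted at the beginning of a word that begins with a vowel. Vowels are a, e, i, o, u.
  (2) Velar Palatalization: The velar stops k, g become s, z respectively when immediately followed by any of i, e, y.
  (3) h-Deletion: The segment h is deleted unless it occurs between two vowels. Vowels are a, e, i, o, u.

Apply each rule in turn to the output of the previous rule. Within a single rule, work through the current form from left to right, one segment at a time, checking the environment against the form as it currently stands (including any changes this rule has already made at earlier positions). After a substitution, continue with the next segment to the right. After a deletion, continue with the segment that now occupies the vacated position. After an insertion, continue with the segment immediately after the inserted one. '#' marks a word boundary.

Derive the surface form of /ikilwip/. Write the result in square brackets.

(1) Glottal Epenthesis: [ikilwip] → [hikilwip]
(2) Velar Palatalization: [hikilwip] → [hisilwip]
(3) h-Deletion: [hisilwip] → [isilwip]

[isilwip]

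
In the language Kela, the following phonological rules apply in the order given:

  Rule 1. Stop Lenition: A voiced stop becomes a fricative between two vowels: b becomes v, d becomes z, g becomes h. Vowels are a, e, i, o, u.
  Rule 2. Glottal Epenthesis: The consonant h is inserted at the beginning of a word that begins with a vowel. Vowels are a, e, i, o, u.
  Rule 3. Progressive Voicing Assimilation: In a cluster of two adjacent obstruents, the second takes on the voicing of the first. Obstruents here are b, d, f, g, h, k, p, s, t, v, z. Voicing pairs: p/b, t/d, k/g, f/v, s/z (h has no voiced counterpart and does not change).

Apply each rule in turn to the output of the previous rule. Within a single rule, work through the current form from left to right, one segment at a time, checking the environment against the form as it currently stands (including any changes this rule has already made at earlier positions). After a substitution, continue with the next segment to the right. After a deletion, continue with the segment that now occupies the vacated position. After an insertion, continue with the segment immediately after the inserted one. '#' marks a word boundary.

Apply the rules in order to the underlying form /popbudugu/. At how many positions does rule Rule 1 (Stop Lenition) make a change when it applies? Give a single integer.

Rule 1 Stop Lenition: [popbudugu] → [popbuzuhu]
Rule 2 Glottal Epenthesis: no change — [popbuzuhu]
Rule 3 Progressive Voicing Assimilation: [popbuzuhu] → [poppuzuhu]
Rule Rule 1 changed 2 position(s).

2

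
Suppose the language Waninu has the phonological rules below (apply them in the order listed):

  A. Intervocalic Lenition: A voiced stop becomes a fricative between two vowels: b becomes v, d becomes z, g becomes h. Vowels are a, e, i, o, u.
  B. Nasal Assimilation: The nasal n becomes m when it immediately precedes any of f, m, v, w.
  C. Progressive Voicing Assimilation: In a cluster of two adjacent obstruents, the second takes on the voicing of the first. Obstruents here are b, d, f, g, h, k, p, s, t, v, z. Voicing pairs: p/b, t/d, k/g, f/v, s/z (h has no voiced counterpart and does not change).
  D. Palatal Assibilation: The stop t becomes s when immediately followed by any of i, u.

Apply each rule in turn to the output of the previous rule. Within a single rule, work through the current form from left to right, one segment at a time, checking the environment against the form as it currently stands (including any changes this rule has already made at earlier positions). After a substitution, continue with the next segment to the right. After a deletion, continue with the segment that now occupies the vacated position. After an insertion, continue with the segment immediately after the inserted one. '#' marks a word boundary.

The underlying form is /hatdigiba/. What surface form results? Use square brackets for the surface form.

[hatsihiva]

A Intervocalic Lenition: [hatdigiba] → [hatdihiva]
B Nasal Assimilation: no change — [hatdihiva]
C Progressive Voicing Assimilation: [hatdihiva] → [hattihiva]
D Palatal Assibilation: [hattihiva] → [hatsihiva]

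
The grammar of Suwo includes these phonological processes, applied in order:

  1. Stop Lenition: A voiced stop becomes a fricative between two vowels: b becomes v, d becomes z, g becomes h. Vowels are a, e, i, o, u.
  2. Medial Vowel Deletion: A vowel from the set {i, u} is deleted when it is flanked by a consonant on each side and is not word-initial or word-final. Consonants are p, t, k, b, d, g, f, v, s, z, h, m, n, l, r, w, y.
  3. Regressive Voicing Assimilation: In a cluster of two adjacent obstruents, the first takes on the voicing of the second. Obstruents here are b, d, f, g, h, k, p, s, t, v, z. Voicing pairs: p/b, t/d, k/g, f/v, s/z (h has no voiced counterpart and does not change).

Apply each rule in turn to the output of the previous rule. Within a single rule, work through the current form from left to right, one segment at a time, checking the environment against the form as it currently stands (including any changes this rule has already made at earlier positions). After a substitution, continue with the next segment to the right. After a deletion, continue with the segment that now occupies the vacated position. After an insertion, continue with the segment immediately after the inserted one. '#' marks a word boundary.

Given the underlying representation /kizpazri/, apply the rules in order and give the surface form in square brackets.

[gspazri]

1 Stop Lenition: no change — [kizpazri]
2 Medial Vowel Deletion: [kizpazri] → [kzpazri]
3 Regressive Voicing Assimilation: [kzpazri] → [gspazri]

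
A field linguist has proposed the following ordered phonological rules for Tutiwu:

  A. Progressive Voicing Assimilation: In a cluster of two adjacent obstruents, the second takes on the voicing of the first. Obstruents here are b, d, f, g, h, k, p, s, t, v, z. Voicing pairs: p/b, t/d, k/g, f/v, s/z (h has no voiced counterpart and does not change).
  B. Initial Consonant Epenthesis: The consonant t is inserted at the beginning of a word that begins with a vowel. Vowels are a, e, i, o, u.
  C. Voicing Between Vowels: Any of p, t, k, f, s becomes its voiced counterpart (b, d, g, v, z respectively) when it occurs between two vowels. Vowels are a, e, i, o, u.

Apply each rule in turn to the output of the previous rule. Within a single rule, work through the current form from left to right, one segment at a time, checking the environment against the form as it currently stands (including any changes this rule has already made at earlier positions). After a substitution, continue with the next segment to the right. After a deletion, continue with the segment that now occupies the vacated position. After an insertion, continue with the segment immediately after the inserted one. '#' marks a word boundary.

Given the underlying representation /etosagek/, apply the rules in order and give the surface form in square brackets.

A Progressive Voicing Assimilation: no change — [etosagek]
B Initial Consonant Epenthesis: [etosagek] → [tetosagek]
C Voicing Between Vowels: [tetosagek] → [tedozagek]

[tedozagek]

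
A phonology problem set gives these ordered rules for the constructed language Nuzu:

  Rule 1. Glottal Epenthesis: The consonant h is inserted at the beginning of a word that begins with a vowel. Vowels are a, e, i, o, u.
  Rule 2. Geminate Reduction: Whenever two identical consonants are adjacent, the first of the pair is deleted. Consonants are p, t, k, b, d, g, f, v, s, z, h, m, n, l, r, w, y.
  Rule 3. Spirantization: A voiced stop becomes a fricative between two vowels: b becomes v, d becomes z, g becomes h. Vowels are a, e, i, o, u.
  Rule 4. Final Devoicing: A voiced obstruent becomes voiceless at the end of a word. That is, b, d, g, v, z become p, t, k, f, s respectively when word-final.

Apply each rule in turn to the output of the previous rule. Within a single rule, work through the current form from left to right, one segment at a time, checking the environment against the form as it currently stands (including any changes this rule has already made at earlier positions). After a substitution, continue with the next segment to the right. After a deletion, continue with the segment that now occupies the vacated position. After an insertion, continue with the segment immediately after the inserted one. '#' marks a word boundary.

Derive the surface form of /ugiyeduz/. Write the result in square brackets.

[huhiyezus]

Rule 1 Glottal Epenthesis: [ugiyeduz] → [hugiyeduz]
Rule 2 Geminate Reduction: no change — [hugiyeduz]
Rule 3 Spirantization: [hugiyeduz] → [huhiyezuz]
Rule 4 Final Devoicing: [huhiyezuz] → [huhiyezus]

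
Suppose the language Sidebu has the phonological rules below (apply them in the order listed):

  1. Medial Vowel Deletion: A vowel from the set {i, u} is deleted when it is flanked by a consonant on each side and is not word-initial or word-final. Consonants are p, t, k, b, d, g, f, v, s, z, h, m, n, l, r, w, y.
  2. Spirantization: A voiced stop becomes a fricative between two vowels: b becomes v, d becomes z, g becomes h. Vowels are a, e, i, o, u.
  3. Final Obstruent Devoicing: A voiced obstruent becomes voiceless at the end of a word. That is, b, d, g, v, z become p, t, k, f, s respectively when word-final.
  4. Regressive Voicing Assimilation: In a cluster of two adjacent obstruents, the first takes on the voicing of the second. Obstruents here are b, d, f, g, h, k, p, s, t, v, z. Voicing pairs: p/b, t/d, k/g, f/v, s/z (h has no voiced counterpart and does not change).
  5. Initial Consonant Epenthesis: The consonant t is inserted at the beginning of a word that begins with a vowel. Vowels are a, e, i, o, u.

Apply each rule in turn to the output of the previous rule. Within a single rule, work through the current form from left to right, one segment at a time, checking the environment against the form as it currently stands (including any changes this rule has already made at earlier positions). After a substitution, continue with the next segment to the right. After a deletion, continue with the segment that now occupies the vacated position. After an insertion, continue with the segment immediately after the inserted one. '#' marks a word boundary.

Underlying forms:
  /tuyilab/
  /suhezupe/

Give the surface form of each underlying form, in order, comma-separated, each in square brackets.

[tylap], [shespe]

/tuyilab/:
  1 Medial Vowel Deletion: [tuyilab] → [tylab]
  2 Spirantization: no change — [tylab]
  3 Final Obstruent Devoicing: [tylab] → [tylap]
  4 Regressive Voicing Assimilation: no change — [tylap]
  5 Initial Consonant Epenthesis: no change — [tylap]
/suhezupe/:
  1 Medial Vowel Deletion: [suhezupe] → [shezpe]
  2 Spirantization: no change — [shezpe]
  3 Final Obstruent Devoicing: no change — [shezpe]
  4 Regressive Voicing Assimilation: [shezpe] → [shespe]
  5 Initial Consonant Epenthesis: no change — [shespe]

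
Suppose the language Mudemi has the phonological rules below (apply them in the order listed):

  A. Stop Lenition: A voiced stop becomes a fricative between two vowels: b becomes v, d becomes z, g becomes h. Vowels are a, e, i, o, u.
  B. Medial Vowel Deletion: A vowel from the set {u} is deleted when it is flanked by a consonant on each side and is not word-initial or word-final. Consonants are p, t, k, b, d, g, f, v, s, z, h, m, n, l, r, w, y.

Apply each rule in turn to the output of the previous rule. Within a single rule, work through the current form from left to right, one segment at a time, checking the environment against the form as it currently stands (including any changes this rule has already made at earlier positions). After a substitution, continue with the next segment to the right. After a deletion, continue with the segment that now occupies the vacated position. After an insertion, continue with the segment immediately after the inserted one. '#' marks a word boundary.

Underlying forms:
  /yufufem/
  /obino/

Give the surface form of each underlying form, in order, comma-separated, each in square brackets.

/yufufem/:
  A Stop Lenition: no change — [yufufem]
  B Medial Vowel Deletion: [yufufem] → [yffem]
/obino/:
  A Stop Lenition: [obino] → [ovino]
  B Medial Vowel Deletion: no change — [ovino]

[yffem], [ovino]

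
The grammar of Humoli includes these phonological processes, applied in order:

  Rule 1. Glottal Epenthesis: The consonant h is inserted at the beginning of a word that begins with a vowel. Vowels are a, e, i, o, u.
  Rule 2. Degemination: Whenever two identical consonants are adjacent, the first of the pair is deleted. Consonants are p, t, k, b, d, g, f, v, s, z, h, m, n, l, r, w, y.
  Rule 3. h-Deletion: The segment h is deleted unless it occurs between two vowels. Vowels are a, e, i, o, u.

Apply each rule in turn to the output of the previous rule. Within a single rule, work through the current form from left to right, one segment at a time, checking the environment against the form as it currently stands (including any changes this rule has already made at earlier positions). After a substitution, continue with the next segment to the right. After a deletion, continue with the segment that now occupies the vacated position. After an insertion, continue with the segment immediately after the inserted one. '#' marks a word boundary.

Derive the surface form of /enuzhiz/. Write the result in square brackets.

Rule 1 Glottal Epenthesis: [enuzhiz] → [henuzhiz]
Rule 2 Degemination: no change — [henuzhiz]
Rule 3 h-Deletion: [henuzhiz] → [enuziz]

[enuziz]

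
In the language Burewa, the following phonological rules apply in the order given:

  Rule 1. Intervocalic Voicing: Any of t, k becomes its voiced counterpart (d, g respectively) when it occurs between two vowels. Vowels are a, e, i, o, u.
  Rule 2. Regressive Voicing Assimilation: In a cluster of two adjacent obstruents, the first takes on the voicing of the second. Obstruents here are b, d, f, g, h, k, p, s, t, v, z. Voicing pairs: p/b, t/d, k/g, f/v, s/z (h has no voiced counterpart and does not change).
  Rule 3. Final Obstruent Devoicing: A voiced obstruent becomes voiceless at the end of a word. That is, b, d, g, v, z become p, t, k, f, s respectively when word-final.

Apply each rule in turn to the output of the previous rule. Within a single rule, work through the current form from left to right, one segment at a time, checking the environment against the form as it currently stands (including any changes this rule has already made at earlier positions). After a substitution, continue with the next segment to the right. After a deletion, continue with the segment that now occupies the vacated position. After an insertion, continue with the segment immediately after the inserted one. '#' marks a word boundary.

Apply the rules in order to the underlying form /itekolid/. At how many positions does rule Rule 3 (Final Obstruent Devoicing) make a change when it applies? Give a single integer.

1

Rule 1 Intervocalic Voicing: [itekolid] → [idegolid]
Rule 2 Regressive Voicing Assimilation: no change — [idegolid]
Rule 3 Final Obstruent Devoicing: [idegolid] → [idegolit]
Rule Rule 3 changed 1 position(s).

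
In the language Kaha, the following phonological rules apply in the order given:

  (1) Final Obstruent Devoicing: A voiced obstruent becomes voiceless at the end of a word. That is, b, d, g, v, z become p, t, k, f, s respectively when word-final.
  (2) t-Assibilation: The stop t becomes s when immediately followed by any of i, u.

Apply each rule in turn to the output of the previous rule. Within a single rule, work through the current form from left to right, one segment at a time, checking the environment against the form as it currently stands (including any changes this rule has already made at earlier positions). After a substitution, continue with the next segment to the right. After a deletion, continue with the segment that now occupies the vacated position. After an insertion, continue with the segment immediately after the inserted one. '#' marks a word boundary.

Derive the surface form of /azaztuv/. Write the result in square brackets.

(1) Final Obstruent Devoicing: [azaztuv] → [azaztuf]
(2) t-Assibilation: [azaztuf] → [azazsuf]

[azazsuf]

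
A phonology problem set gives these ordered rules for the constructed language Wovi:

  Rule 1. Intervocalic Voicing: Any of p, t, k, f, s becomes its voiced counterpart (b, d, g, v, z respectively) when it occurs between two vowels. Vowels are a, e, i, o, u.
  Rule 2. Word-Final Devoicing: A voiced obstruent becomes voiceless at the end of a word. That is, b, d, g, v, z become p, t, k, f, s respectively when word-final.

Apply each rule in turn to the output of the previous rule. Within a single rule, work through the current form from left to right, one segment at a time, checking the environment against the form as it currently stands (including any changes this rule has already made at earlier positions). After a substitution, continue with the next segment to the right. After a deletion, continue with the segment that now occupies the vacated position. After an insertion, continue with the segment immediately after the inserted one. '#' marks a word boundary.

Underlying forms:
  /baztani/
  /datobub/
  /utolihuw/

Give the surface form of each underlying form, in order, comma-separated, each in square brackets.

[baztani], [dadobup], [udolihuw]

/baztani/:
  Rule 1 Intervocalic Voicing: no change — [baztani]
  Rule 2 Word-Final Devoicing: no change — [baztani]
/datobub/:
  Rule 1 Intervocalic Voicing: [datobub] → [dadobub]
  Rule 2 Word-Final Devoicing: [dadobub] → [dadobup]
/utolihuw/:
  Rule 1 Intervocalic Voicing: [utolihuw] → [udolihuw]
  Rule 2 Word-Final Devoicing: no change — [udolihuw]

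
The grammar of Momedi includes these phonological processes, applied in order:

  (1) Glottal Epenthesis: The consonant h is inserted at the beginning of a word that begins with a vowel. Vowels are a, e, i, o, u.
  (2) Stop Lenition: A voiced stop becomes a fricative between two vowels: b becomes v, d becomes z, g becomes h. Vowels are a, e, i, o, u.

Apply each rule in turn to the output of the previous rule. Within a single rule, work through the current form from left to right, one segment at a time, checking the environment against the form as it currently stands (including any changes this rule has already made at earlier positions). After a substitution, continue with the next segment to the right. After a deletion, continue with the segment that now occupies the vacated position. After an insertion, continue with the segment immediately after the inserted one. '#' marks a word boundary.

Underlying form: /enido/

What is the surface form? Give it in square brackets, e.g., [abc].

[henizo]

(1) Glottal Epenthesis: [enido] → [henido]
(2) Stop Lenition: [henido] → [henizo]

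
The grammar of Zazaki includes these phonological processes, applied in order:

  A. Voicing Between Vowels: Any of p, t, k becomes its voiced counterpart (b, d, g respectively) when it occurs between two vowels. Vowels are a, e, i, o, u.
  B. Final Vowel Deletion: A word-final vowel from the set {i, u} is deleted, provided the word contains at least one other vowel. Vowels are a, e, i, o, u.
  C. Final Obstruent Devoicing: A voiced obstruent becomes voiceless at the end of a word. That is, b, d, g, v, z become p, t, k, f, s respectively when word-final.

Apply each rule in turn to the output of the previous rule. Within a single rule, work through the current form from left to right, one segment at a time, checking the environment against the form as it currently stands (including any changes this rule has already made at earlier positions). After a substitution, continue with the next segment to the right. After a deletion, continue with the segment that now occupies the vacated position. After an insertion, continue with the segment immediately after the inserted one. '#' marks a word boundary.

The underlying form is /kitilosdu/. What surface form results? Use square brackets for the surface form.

[kidilost]

A Voicing Between Vowels: [kitilosdu] → [kidilosdu]
B Final Vowel Deletion: [kidilosdu] → [kidilosd]
C Final Obstruent Devoicing: [kidilosd] → [kidilost]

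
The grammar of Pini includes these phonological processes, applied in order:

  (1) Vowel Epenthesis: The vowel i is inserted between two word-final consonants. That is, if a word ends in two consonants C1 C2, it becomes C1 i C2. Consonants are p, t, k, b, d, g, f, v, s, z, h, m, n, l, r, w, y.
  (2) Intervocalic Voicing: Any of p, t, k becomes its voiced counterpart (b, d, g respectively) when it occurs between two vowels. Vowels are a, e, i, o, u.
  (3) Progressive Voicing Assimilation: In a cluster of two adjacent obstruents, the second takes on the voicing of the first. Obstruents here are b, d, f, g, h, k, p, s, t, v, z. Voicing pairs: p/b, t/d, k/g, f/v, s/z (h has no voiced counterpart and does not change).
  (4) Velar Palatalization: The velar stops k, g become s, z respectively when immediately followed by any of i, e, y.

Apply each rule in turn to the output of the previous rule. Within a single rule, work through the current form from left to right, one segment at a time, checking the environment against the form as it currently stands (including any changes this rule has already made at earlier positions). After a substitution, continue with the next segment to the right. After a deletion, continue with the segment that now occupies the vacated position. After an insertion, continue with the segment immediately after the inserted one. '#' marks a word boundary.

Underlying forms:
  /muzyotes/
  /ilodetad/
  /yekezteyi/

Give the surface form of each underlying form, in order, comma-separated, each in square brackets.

[muzyodes], [ilodedad], [yezezdeyi]

/muzyotes/:
  (1) Vowel Epenthesis: no change — [muzyotes]
  (2) Intervocalic Voicing: [muzyotes] → [muzyodes]
  (3) Progressive Voicing Assimilation: no change — [muzyodes]
  (4) Velar Palatalization: no change — [muzyodes]
/ilodetad/:
  (1) Vowel Epenthesis: no change — [ilodetad]
  (2) Intervocalic Voicing: [ilodetad] → [ilodedad]
  (3) Progressive Voicing Assimilation: no change — [ilodedad]
  (4) Velar Palatalization: no change — [ilodedad]
/yekezteyi/:
  (1) Vowel Epenthesis: no change — [yekezteyi]
  (2) Intervocalic Voicing: [yekezteyi] → [yegezteyi]
  (3) Progressive Voicing Assimilation: [yegezteyi] → [yegezdeyi]
  (4) Velar Palatalization: [yegezdeyi] → [yezezdeyi]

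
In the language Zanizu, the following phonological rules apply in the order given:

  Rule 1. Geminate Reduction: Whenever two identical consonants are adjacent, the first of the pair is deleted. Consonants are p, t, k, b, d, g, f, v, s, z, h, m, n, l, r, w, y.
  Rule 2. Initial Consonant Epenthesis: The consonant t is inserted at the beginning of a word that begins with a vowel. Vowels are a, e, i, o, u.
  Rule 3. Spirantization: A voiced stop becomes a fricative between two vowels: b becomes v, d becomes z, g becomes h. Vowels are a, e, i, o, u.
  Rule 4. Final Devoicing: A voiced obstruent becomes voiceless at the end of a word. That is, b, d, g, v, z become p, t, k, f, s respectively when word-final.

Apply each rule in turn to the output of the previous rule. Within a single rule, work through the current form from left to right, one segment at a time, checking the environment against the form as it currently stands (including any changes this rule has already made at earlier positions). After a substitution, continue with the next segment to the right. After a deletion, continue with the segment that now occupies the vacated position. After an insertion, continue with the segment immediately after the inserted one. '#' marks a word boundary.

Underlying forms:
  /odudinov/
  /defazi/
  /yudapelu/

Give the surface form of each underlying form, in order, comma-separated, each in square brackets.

[tozuzinof], [defazi], [yuzapelu]

/odudinov/:
  Rule 1 Geminate Reduction: no change — [odudinov]
  Rule 2 Initial Consonant Epenthesis: [odudinov] → [todudinov]
  Rule 3 Spirantization: [todudinov] → [tozuzinov]
  Rule 4 Final Devoicing: [tozuzinov] → [tozuzinof]
/defazi/:
  Rule 1 Geminate Reduction: no change — [defazi]
  Rule 2 Initial Consonant Epenthesis: no change — [defazi]
  Rule 3 Spirantization: no change — [defazi]
  Rule 4 Final Devoicing: no change — [defazi]
/yudapelu/:
  Rule 1 Geminate Reduction: no change — [yudapelu]
  Rule 2 Initial Consonant Epenthesis: no change — [yudapelu]
  Rule 3 Spirantization: [yudapelu] → [yuzapelu]
  Rule 4 Final Devoicing: no change — [yuzapelu]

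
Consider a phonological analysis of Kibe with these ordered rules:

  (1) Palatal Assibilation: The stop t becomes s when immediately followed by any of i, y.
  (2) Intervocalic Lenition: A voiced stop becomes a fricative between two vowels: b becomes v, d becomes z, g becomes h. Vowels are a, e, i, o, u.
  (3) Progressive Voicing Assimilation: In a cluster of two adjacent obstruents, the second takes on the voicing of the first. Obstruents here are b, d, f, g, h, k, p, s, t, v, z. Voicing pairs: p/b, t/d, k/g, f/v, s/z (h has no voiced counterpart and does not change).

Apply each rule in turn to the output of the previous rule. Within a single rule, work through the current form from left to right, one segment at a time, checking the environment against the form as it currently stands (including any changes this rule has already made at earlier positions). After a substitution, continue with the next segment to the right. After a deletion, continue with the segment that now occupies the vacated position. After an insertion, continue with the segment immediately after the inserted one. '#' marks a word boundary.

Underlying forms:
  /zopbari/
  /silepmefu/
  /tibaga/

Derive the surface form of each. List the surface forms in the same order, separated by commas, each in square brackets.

/zopbari/:
  (1) Palatal Assibilation: no change — [zopbari]
  (2) Intervocalic Lenition: no change — [zopbari]
  (3) Progressive Voicing Assimilation: [zopbari] → [zoppari]
/silepmefu/:
  (1) Palatal Assibilation: no change — [silepmefu]
  (2) Intervocalic Lenition: no change — [silepmefu]
  (3) Progressive Voicing Assimilation: no change — [silepmefu]
/tibaga/:
  (1) Palatal Assibilation: [tibaga] → [sibaga]
  (2) Intervocalic Lenition: [sibaga] → [sivaha]
  (3) Progressive Voicing Assimilation: no change — [sivaha]

[zoppari], [silepmefu], [sivaha]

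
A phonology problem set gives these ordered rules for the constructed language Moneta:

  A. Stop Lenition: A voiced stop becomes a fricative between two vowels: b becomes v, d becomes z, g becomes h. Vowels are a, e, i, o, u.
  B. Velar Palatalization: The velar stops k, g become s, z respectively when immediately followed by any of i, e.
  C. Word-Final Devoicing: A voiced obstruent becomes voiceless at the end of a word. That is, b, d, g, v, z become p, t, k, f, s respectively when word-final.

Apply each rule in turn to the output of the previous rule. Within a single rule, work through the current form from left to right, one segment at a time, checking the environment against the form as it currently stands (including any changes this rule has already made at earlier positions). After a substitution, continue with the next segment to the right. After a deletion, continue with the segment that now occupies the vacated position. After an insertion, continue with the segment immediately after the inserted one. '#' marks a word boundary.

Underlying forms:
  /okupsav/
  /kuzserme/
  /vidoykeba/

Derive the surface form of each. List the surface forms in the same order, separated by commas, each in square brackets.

[okupsaf], [kuzserme], [vizoyseva]

/okupsav/:
  A Stop Lenition: no change — [okupsav]
  B Velar Palatalization: no change — [okupsav]
  C Word-Final Devoicing: [okupsav] → [okupsaf]
/kuzserme/:
  A Stop Lenition: no change — [kuzserme]
  B Velar Palatalization: no change — [kuzserme]
  C Word-Final Devoicing: no change — [kuzserme]
/vidoykeba/:
  A Stop Lenition: [vidoykeba] → [vizoykeva]
  B Velar Palatalization: [vizoykeva] → [vizoyseva]
  C Word-Final Devoicing: no change — [vizoyseva]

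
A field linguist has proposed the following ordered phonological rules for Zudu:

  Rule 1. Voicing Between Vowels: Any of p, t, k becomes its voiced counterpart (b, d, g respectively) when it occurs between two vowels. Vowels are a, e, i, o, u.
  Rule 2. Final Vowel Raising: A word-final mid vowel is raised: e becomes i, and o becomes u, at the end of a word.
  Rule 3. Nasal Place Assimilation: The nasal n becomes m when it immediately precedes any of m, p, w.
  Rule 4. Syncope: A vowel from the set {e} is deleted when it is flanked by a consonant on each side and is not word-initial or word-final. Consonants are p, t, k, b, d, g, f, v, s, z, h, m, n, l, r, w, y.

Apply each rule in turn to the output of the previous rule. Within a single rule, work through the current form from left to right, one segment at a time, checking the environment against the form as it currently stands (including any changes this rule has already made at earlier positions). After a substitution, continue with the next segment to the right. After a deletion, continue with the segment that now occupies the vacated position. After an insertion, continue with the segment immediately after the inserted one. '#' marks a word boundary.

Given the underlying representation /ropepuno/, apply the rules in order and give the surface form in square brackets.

[robbunu]

Rule 1 Voicing Between Vowels: [ropepuno] → [robebuno]
Rule 2 Final Vowel Raising: [robebuno] → [robebunu]
Rule 3 Nasal Place Assimilation: no change — [robebunu]
Rule 4 Syncope: [robebunu] → [robbunu]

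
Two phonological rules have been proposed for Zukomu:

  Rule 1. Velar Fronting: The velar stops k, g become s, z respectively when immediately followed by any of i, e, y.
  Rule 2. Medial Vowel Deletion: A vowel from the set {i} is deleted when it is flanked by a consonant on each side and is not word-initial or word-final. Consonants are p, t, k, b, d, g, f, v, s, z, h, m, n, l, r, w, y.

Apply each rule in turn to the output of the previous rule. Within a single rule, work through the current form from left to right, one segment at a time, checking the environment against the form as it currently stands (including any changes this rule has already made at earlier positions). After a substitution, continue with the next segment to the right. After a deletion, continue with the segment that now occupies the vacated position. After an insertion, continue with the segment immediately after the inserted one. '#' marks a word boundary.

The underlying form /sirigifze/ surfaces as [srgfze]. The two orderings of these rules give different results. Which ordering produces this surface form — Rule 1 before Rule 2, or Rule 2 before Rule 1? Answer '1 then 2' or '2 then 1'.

2 then 1

Order 1 then 2:
  1 Velar Fronting: [sirigifze] → [sirizifze]
  2 Medial Vowel Deletion: [sirizifze] → [srzfze]
  result: [srzfze]
Order 2 then 1:
  2 Medial Vowel Deletion: [sirigifze] → [srgfze]
  1 Velar Fronting: no change — [srgfze]
  result: [srgfze]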